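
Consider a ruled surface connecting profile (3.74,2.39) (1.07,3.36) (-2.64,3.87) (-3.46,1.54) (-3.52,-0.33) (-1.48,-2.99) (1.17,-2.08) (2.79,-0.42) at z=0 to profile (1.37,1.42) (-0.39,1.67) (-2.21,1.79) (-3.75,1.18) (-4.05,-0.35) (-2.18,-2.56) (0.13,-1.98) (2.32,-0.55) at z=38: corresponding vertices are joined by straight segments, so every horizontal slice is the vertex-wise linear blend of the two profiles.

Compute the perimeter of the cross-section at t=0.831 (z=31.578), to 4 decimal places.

Perimeter at t=0.831: 17.5699

Cross-section at t=0.831: each vertex is (1-t)·p0[i] + t·p1[i].
  v1: (1-0.831)·(3.74,2.39) + 0.831·(1.37,1.42) = (1.7705,1.5839)
  v2: (1-0.831)·(1.07,3.36) + 0.831·(-0.39,1.67) = (-0.1433,1.9556)
  v3: (1-0.831)·(-2.64,3.87) + 0.831·(-2.21,1.79) = (-2.2827,2.1415)
  v4: (1-0.831)·(-3.46,1.54) + 0.831·(-3.75,1.18) = (-3.7010,1.2408)
  v5: (1-0.831)·(-3.52,-0.33) + 0.831·(-4.05,-0.35) = (-3.9604,-0.3466)
  v6: (1-0.831)·(-1.48,-2.99) + 0.831·(-2.18,-2.56) = (-2.0617,-2.6327)
  v7: (1-0.831)·(1.17,-2.08) + 0.831·(0.13,-1.98) = (0.3058,-1.9969)
  v8: (1-0.831)·(2.79,-0.42) + 0.831·(2.32,-0.55) = (2.3994,-0.5280)
Perimeter = Σ |v_{i+1} − v_i|:
  edge 1→2: √(-1.9138² + 0.3717²) = 1.9495 (running 1.9495)
  edge 2→3: √(-2.1394² + 0.1859²) = 2.1475 (running 4.0970)
  edge 3→4: √(-1.4183² + -0.9007²) = 1.6801 (running 5.7772)
  edge 4→5: √(-0.2594² + -1.5875²) = 1.6085 (running 7.3857)
  edge 5→6: √(1.8987² + -2.2861²) = 2.9717 (running 10.3574)
  edge 6→7: √(2.3675² + 0.6358²) = 2.4513 (running 12.8088)
  edge 7→8: √(2.0937² + 1.4689²) = 2.5575 (running 15.3663)
  edge 8→1: √(-0.6289² + 2.1120²) = 2.2036 (running 17.5699)
Perimeter = 17.5699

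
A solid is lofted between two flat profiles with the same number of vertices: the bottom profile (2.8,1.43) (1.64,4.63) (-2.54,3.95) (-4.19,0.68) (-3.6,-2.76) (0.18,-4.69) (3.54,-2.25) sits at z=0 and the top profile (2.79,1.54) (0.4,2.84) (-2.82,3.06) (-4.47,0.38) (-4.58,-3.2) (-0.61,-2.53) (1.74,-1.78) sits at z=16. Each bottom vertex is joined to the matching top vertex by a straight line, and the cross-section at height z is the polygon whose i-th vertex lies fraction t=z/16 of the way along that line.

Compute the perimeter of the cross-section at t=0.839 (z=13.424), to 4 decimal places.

Cross-section at t=0.839: each vertex is (1-t)·p0[i] + t·p1[i].
  v1: (1-0.839)·(2.8,1.43) + 0.839·(2.79,1.54) = (2.7916,1.5223)
  v2: (1-0.839)·(1.64,4.63) + 0.839·(0.4,2.84) = (0.5996,3.1282)
  v3: (1-0.839)·(-2.54,3.95) + 0.839·(-2.82,3.06) = (-2.7749,3.2033)
  v4: (1-0.839)·(-4.19,0.68) + 0.839·(-4.47,0.38) = (-4.4249,0.4283)
  v5: (1-0.839)·(-3.6,-2.76) + 0.839·(-4.58,-3.2) = (-4.4222,-3.1292)
  v6: (1-0.839)·(0.18,-4.69) + 0.839·(-0.61,-2.53) = (-0.4828,-2.8778)
  v7: (1-0.839)·(3.54,-2.25) + 0.839·(1.74,-1.78) = (2.0298,-1.8557)
Perimeter = Σ |v_{i+1} − v_i|:
  edge 1→2: √(-2.1920² + 1.6059²) = 2.7173 (running 2.7173)
  edge 2→3: √(-3.3746² + 0.0751²) = 3.3754 (running 6.0927)
  edge 3→4: √(-1.6500² + -2.7750²) = 3.2285 (running 9.3212)
  edge 4→5: √(0.0027² + -3.5575²) = 3.5575 (running 12.8786)
  edge 5→6: √(3.9394² + 0.2514²) = 3.9474 (running 16.8260)
  edge 6→7: √(2.5126² + 1.0221²) = 2.7125 (running 19.5386)
  edge 7→1: √(0.7618² + 3.3780²) = 3.4628 (running 23.0014)
Perimeter = 23.0014

Perimeter at t=0.839: 23.0014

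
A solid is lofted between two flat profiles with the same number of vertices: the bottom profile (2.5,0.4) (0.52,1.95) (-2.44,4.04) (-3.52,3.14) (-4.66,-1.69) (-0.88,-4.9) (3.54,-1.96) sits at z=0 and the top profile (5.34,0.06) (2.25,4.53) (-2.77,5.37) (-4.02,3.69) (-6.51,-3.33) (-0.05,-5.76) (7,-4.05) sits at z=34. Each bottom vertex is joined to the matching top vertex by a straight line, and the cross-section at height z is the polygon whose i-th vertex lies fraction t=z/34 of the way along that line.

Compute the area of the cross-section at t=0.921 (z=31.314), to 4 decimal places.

Area at t=0.921: 93.4453

Cross-section at t=0.921: each vertex is (1-t)·p0[i] + t·p1[i].
  v1: (1-0.921)·(2.5,0.4) + 0.921·(5.34,0.06) = (5.1156,0.0869)
  v2: (1-0.921)·(0.52,1.95) + 0.921·(2.25,4.53) = (2.1133,4.3262)
  v3: (1-0.921)·(-2.44,4.04) + 0.921·(-2.77,5.37) = (-2.7439,5.2649)
  v4: (1-0.921)·(-3.52,3.14) + 0.921·(-4.02,3.69) = (-3.9805,3.6465)
  v5: (1-0.921)·(-4.66,-1.69) + 0.921·(-6.51,-3.33) = (-6.3638,-3.2004)
  v6: (1-0.921)·(-0.88,-4.9) + 0.921·(-0.05,-5.76) = (-0.1156,-5.6921)
  v7: (1-0.921)·(3.54,-1.96) + 0.921·(7,-4.05) = (6.7267,-3.8849)
Shoelace sum Σ(x_i·y_{i+1} − x_{i+1}·y_i):
  i=1: 5.1156·4.3262 − 2.1133·0.0869 = +21.9476 (running +21.9476)
  i=2: 2.1133·5.2649 − -2.7439·4.3262 = +22.9973 (running +44.9449)
  i=3: -2.7439·3.6465 − -3.9805·5.2649 = +10.9512 (running +55.8961)
  i=4: -3.9805·-3.2004 − -6.3638·3.6465 = +35.9454 (running +91.8415)
  i=5: -6.3638·-5.6921 − -0.1156·-3.2004 = +35.8535 (running +127.6951)
  i=6: -0.1156·-3.8849 − 6.7267·-5.6921 = +38.7375 (running +166.4326)
  i=7: 6.7267·0.0869 − 5.1156·-3.8849 = +20.4580 (running +186.8906)
Area = |Σ|/2 = |186.8906|/2 = 93.4453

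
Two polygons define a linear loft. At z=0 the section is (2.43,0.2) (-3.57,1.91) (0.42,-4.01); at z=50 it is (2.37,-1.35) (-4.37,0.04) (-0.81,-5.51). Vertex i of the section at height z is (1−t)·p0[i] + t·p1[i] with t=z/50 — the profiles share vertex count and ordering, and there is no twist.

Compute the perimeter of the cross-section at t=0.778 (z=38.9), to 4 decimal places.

Perimeter at t=0.778: 18.5423

Cross-section at t=0.778: each vertex is (1-t)·p0[i] + t·p1[i].
  v1: (1-0.778)·(2.43,0.2) + 0.778·(2.37,-1.35) = (2.3833,-1.0059)
  v2: (1-0.778)·(-3.57,1.91) + 0.778·(-4.37,0.04) = (-4.1924,0.4551)
  v3: (1-0.778)·(0.42,-4.01) + 0.778·(-0.81,-5.51) = (-0.5369,-5.1770)
Perimeter = Σ |v_{i+1} − v_i|:
  edge 1→2: √(-6.5757² + 1.4610²) = 6.7361 (running 6.7361)
  edge 2→3: √(3.6555² + -5.6321²) = 6.7144 (running 13.4505)
  edge 3→1: √(2.9203² + 4.1711²) = 5.0918 (running 18.5423)
Perimeter = 18.5423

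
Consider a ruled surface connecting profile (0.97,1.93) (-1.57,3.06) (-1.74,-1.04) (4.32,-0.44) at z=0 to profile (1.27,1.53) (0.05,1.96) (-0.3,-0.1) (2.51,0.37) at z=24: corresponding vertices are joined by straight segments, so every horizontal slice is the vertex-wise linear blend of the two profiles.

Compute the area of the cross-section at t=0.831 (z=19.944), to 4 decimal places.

Area at t=0.831: 4.5073

Cross-section at t=0.831: each vertex is (1-t)·p0[i] + t·p1[i].
  v1: (1-0.831)·(0.97,1.93) + 0.831·(1.27,1.53) = (1.2193,1.5976)
  v2: (1-0.831)·(-1.57,3.06) + 0.831·(0.05,1.96) = (-0.2238,2.1459)
  v3: (1-0.831)·(-1.74,-1.04) + 0.831·(-0.3,-0.1) = (-0.5434,-0.2589)
  v4: (1-0.831)·(4.32,-0.44) + 0.831·(2.51,0.37) = (2.8159,0.2331)
Shoelace sum Σ(x_i·y_{i+1} − x_{i+1}·y_i):
  i=1: 1.2193·2.1459 − -0.2238·1.5976 = +2.9740 (running +2.9740)
  i=2: -0.2238·-0.2589 − -0.5434·2.1459 = +1.2239 (running +4.1979)
  i=3: -0.5434·0.2331 − 2.8159·-0.2589 = +0.6023 (running +4.8002)
  i=4: 2.8159·1.5976 − 1.2193·0.2331 = +4.2144 (running +9.0146)
Area = |Σ|/2 = |9.0146|/2 = 4.5073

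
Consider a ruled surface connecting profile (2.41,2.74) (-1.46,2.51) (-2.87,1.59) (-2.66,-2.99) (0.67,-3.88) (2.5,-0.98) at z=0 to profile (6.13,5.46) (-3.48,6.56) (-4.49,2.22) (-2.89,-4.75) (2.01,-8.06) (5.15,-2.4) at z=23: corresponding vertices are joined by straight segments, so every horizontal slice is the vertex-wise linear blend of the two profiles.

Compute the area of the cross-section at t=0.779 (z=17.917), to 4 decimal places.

Area at t=0.779: 87.9071

Cross-section at t=0.779: each vertex is (1-t)·p0[i] + t·p1[i].
  v1: (1-0.779)·(2.41,2.74) + 0.779·(6.13,5.46) = (5.3079,4.8589)
  v2: (1-0.779)·(-1.46,2.51) + 0.779·(-3.48,6.56) = (-3.0336,5.6650)
  v3: (1-0.779)·(-2.87,1.59) + 0.779·(-4.49,2.22) = (-4.1320,2.0808)
  v4: (1-0.779)·(-2.66,-2.99) + 0.779·(-2.89,-4.75) = (-2.8392,-4.3610)
  v5: (1-0.779)·(0.67,-3.88) + 0.779·(2.01,-8.06) = (1.7139,-7.1362)
  v6: (1-0.779)·(2.5,-0.98) + 0.779·(5.15,-2.4) = (4.5644,-2.0862)
Shoelace sum Σ(x_i·y_{i+1} − x_{i+1}·y_i):
  i=1: 5.3079·5.6650 − -3.0336·4.8589 = +44.8087 (running +44.8087)
  i=2: -3.0336·2.0808 − -4.1320·5.6650 = +17.0953 (running +61.9040)
  i=3: -4.1320·-4.3610 − -2.8392·2.0808 = +23.9274 (running +85.8313)
  i=4: -2.8392·-7.1362 − 1.7139·-4.3610 = +27.7352 (running +113.5665)
  i=5: 1.7139·-2.0862 − 4.5644·-7.1362 = +28.9968 (running +142.5633)
  i=6: 4.5644·4.8589 − 5.3079·-2.0862 = +33.2508 (running +175.8141)
Area = |Σ|/2 = |175.8141|/2 = 87.9071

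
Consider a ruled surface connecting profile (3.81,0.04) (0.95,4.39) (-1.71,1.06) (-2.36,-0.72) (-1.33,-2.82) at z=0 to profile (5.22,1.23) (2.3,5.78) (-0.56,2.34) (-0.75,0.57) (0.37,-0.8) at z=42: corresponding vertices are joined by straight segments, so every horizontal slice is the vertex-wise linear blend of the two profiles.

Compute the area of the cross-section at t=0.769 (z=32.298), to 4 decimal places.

Cross-section at t=0.769: each vertex is (1-t)·p0[i] + t·p1[i].
  v1: (1-0.769)·(3.81,0.04) + 0.769·(5.22,1.23) = (4.8943,0.9551)
  v2: (1-0.769)·(0.95,4.39) + 0.769·(2.3,5.78) = (1.9881,5.4589)
  v3: (1-0.769)·(-1.71,1.06) + 0.769·(-0.56,2.34) = (-0.8256,2.0443)
  v4: (1-0.769)·(-2.36,-0.72) + 0.769·(-0.75,0.57) = (-1.1219,0.2720)
  v5: (1-0.769)·(-1.33,-2.82) + 0.769·(0.37,-0.8) = (-0.0227,-1.2666)
Shoelace sum Σ(x_i·y_{i+1} − x_{i+1}·y_i):
  i=1: 4.8943·5.4589 − 1.9881·0.9551 = +24.8186 (running +24.8186)
  i=2: 1.9881·2.0443 − -0.8256·5.4589 = +8.5716 (running +33.3902)
  i=3: -0.8256·0.2720 − -1.1219·2.0443 = +2.0690 (running +35.4591)
  i=4: -1.1219·-1.2666 − -0.0227·0.2720 = +1.4272 (running +36.8863)
  i=5: -0.0227·0.9551 − 4.8943·-1.2666 = +6.1775 (running +43.0638)
Area = |Σ|/2 = |43.0638|/2 = 21.5319

Area at t=0.769: 21.5319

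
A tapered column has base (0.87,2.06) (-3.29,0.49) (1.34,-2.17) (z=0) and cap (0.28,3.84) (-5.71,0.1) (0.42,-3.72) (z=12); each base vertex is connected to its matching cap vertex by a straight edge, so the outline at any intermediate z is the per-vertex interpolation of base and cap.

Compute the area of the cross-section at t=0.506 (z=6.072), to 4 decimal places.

Cross-section at t=0.506: each vertex is (1-t)·p0[i] + t·p1[i].
  v1: (1-0.506)·(0.87,2.06) + 0.506·(0.28,3.84) = (0.5715,2.9607)
  v2: (1-0.506)·(-3.29,0.49) + 0.506·(-5.71,0.1) = (-4.5145,0.2927)
  v3: (1-0.506)·(1.34,-2.17) + 0.506·(0.42,-3.72) = (0.8745,-2.9543)
Shoelace sum Σ(x_i·y_{i+1} − x_{i+1}·y_i):
  i=1: 0.5715·0.2927 − -4.5145·2.9607 = +13.5333 (running +13.5333)
  i=2: -4.5145·-2.9543 − 0.8745·0.2927 = +13.0813 (running +26.6146)
  i=3: 0.8745·2.9607 − 0.5715·-2.9543 = +4.2773 (running +30.8919)
Area = |Σ|/2 = |30.8919|/2 = 15.4460

Area at t=0.506: 15.4460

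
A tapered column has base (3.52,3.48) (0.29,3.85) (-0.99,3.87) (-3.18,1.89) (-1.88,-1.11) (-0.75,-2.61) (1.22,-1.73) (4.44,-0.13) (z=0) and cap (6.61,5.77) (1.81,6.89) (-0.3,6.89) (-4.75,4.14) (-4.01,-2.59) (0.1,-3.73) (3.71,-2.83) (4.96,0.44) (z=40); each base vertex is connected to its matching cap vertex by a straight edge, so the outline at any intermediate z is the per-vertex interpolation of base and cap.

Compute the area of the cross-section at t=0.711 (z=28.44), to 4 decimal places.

Cross-section at t=0.711: each vertex is (1-t)·p0[i] + t·p1[i].
  v1: (1-0.711)·(3.52,3.48) + 0.711·(6.61,5.77) = (5.7170,5.1082)
  v2: (1-0.711)·(0.29,3.85) + 0.711·(1.81,6.89) = (1.3707,6.0114)
  v3: (1-0.711)·(-0.99,3.87) + 0.711·(-0.3,6.89) = (-0.4994,6.0172)
  v4: (1-0.711)·(-3.18,1.89) + 0.711·(-4.75,4.14) = (-4.2963,3.4897)
  v5: (1-0.711)·(-1.88,-1.11) + 0.711·(-4.01,-2.59) = (-3.3944,-2.1623)
  v6: (1-0.711)·(-0.75,-2.61) + 0.711·(0.1,-3.73) = (-0.1457,-3.4063)
  v7: (1-0.711)·(1.22,-1.73) + 0.711·(3.71,-2.83) = (2.9904,-2.5121)
  v8: (1-0.711)·(4.44,-0.13) + 0.711·(4.96,0.44) = (4.8097,0.2753)
Shoelace sum Σ(x_i·y_{i+1} − x_{i+1}·y_i):
  i=1: 5.7170·6.0114 − 1.3707·5.1082 = +27.3654 (running +27.3654)
  i=2: 1.3707·6.0172 − -0.4994·6.0114 = +11.2501 (running +38.6155)
  i=3: -0.4994·3.4897 − -4.2963·6.0172 = +24.1088 (running +62.7243)
  i=4: -4.2963·-2.1623 − -3.3944·3.4897 = +21.1355 (running +83.8598)
  i=5: -3.3944·-3.4063 − -0.1457·-2.1623 = +11.2476 (running +95.1074)
  i=6: -0.1457·-2.5121 − 2.9904·-3.4063 = +10.5521 (running +105.6595)
  i=7: 2.9904·0.2753 − 4.8097·-2.5121 = +12.9057 (running +118.5651)
  i=8: 4.8097·5.1082 − 5.7170·0.2753 = +22.9952 (running +141.5604)
Area = |Σ|/2 = |141.5604|/2 = 70.7802

Area at t=0.711: 70.7802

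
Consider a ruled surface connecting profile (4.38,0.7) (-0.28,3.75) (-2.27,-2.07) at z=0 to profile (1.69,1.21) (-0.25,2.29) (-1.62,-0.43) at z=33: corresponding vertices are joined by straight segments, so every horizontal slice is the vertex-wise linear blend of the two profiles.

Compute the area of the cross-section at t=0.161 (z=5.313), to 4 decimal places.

Area at t=0.161: 13.8154

Cross-section at t=0.161: each vertex is (1-t)·p0[i] + t·p1[i].
  v1: (1-0.161)·(4.38,0.7) + 0.161·(1.69,1.21) = (3.9469,0.7821)
  v2: (1-0.161)·(-0.28,3.75) + 0.161·(-0.25,2.29) = (-0.2752,3.5149)
  v3: (1-0.161)·(-2.27,-2.07) + 0.161·(-1.62,-0.43) = (-2.1653,-1.8060)
Shoelace sum Σ(x_i·y_{i+1} − x_{i+1}·y_i):
  i=1: 3.9469·3.5149 − -0.2752·0.7821 = +14.0884 (running +14.0884)
  i=2: -0.2752·-1.8060 − -2.1653·3.5149 = +8.1080 (running +22.1964)
  i=3: -2.1653·0.7821 − 3.9469·-1.8060 = +5.4344 (running +27.6308)
Area = |Σ|/2 = |27.6308|/2 = 13.8154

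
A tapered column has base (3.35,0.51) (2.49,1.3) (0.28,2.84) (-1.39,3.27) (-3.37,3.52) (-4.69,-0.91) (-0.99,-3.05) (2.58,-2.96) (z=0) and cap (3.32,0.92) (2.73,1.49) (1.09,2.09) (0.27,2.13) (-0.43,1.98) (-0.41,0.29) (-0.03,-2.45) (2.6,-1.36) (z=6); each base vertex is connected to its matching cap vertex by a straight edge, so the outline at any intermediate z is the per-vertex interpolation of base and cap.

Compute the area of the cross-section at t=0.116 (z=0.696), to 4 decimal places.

Cross-section at t=0.116: each vertex is (1-t)·p0[i] + t·p1[i].
  v1: (1-0.116)·(3.35,0.51) + 0.116·(3.32,0.92) = (3.3465,0.5576)
  v2: (1-0.116)·(2.49,1.3) + 0.116·(2.73,1.49) = (2.5178,1.3220)
  v3: (1-0.116)·(0.28,2.84) + 0.116·(1.09,2.09) = (0.3740,2.7530)
  v4: (1-0.116)·(-1.39,3.27) + 0.116·(0.27,2.13) = (-1.1974,3.1378)
  v5: (1-0.116)·(-3.37,3.52) + 0.116·(-0.43,1.98) = (-3.0290,3.3414)
  v6: (1-0.116)·(-4.69,-0.91) + 0.116·(-0.41,0.29) = (-4.1935,-0.7708)
  v7: (1-0.116)·(-0.99,-3.05) + 0.116·(-0.03,-2.45) = (-0.8786,-2.9804)
  v8: (1-0.116)·(2.58,-2.96) + 0.116·(2.6,-1.36) = (2.5823,-2.7744)
Shoelace sum Σ(x_i·y_{i+1} − x_{i+1}·y_i):
  i=1: 3.3465·1.3220 − 2.5178·0.5576 = +3.0204 (running +3.0204)
  i=2: 2.5178·2.7530 − 0.3740·1.3220 = +6.4372 (running +9.4576)
  i=3: 0.3740·3.1378 − -1.1974·2.7530 = +4.4699 (running +13.9276)
  i=4: -1.1974·3.3414 − -3.0290·3.1378 = +5.5031 (running +19.4306)
  i=5: -3.0290·-0.7708 − -4.1935·3.3414 = +16.3468 (running +35.7774)
  i=6: -4.1935·-2.9804 − -0.8786·-0.7708 = +11.8211 (running +47.5985)
  i=7: -0.8786·-2.7744 − 2.5823·-2.9804 = +10.1340 (running +57.7326)
  i=8: 2.5823·0.5576 − 3.3465·-2.7744 = +10.7244 (running +68.4570)
Area = |Σ|/2 = |68.4570|/2 = 34.2285

Area at t=0.116: 34.2285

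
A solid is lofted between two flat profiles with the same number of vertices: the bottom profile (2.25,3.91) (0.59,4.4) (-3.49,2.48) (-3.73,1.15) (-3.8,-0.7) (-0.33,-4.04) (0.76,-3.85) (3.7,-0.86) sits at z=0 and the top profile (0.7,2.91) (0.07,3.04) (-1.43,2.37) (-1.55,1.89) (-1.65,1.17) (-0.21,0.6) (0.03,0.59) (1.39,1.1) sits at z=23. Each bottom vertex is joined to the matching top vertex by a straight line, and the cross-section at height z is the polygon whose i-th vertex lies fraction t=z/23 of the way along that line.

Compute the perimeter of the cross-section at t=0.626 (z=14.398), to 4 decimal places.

Perimeter at t=0.626: 14.5083

Cross-section at t=0.626: each vertex is (1-t)·p0[i] + t·p1[i].
  v1: (1-0.626)·(2.25,3.91) + 0.626·(0.7,2.91) = (1.2797,3.2840)
  v2: (1-0.626)·(0.59,4.4) + 0.626·(0.07,3.04) = (0.2645,3.5486)
  v3: (1-0.626)·(-3.49,2.48) + 0.626·(-1.43,2.37) = (-2.2004,2.4111)
  v4: (1-0.626)·(-3.73,1.15) + 0.626·(-1.55,1.89) = (-2.3653,1.6132)
  v5: (1-0.626)·(-3.8,-0.7) + 0.626·(-1.65,1.17) = (-2.4541,0.4706)
  v6: (1-0.626)·(-0.33,-4.04) + 0.626·(-0.21,0.6) = (-0.2549,-1.1354)
  v7: (1-0.626)·(0.76,-3.85) + 0.626·(0.03,0.59) = (0.3030,-1.0706)
  v8: (1-0.626)·(3.7,-0.86) + 0.626·(1.39,1.1) = (2.2539,0.3670)
Perimeter = Σ |v_{i+1} − v_i|:
  edge 1→2: √(-1.0152² + 0.2646²) = 1.0491 (running 1.0491)
  edge 2→3: √(-2.4649² + -1.1375²) = 2.7147 (running 3.7639)
  edge 3→4: √(-0.1649² + -0.7979²) = 0.8148 (running 4.5786)
  edge 4→5: √(-0.0888² + -1.1426²) = 1.1461 (running 5.7247)
  edge 5→6: √(2.1992² + -1.6060²) = 2.7232 (running 8.4479)
  edge 6→7: √(0.5579² + 0.0648²) = 0.5617 (running 9.0095)
  edge 7→8: √(1.9509² + 1.4375²) = 2.4233 (running 11.4329)
  edge 8→1: √(-0.9742² + 2.9170²) = 3.0754 (running 14.5083)
Perimeter = 14.5083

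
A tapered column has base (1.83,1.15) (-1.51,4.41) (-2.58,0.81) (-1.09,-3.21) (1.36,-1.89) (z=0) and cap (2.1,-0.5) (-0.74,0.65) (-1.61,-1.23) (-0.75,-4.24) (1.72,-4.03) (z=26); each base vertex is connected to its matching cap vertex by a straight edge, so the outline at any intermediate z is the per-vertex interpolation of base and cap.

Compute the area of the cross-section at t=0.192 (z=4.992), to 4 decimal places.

Cross-section at t=0.192: each vertex is (1-t)·p0[i] + t·p1[i].
  v1: (1-0.192)·(1.83,1.15) + 0.192·(2.1,-0.5) = (1.8818,0.8332)
  v2: (1-0.192)·(-1.51,4.41) + 0.192·(-0.74,0.65) = (-1.3622,3.6881)
  v3: (1-0.192)·(-2.58,0.81) + 0.192·(-1.61,-1.23) = (-2.3938,0.4183)
  v4: (1-0.192)·(-1.09,-3.21) + 0.192·(-0.75,-4.24) = (-1.0247,-3.4078)
  v5: (1-0.192)·(1.36,-1.89) + 0.192·(1.72,-4.03) = (1.4291,-2.3009)
Shoelace sum Σ(x_i·y_{i+1} − x_{i+1}·y_i):
  i=1: 1.8818·3.6881 − -1.3622·0.8332 = +8.0753 (running +8.0753)
  i=2: -1.3622·0.4183 − -2.3938·3.6881 = +8.2586 (running +16.3339)
  i=3: -2.3938·-3.4078 − -1.0247·0.4183 = +8.5860 (running +24.9199)
  i=4: -1.0247·-2.3009 − 1.4291·-3.4078 = +7.2279 (running +32.1478)
  i=5: 1.4291·0.8332 − 1.8818·-2.3009 = +5.5206 (running +37.6684)
Area = |Σ|/2 = |37.6684|/2 = 18.8342

Area at t=0.192: 18.8342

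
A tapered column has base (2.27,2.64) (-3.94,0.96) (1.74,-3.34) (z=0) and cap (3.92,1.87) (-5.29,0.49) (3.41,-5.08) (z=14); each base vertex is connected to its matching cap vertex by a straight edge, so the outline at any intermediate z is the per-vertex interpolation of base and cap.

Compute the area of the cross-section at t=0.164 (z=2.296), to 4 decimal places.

Area at t=0.164: 20.1426

Cross-section at t=0.164: each vertex is (1-t)·p0[i] + t·p1[i].
  v1: (1-0.164)·(2.27,2.64) + 0.164·(3.92,1.87) = (2.5406,2.5137)
  v2: (1-0.164)·(-3.94,0.96) + 0.164·(-5.29,0.49) = (-4.1614,0.8829)
  v3: (1-0.164)·(1.74,-3.34) + 0.164·(3.41,-5.08) = (2.0139,-3.6254)
Shoelace sum Σ(x_i·y_{i+1} − x_{i+1}·y_i):
  i=1: 2.5406·0.8829 − -4.1614·2.5137 = +12.7037 (running +12.7037)
  i=2: -4.1614·-3.6254 − 2.0139·0.8829 = +13.3085 (running +26.0122)
  i=3: 2.0139·2.5137 − 2.5406·-3.6254 = +14.2729 (running +40.2851)
Area = |Σ|/2 = |40.2851|/2 = 20.1426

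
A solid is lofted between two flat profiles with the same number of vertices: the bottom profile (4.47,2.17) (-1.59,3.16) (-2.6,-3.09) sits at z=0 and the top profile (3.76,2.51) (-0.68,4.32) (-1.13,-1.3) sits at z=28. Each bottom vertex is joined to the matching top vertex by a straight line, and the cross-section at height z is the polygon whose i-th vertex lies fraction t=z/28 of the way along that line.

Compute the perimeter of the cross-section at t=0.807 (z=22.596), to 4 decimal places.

Perimeter at t=0.807: 17.5032

Cross-section at t=0.807: each vertex is (1-t)·p0[i] + t·p1[i].
  v1: (1-0.807)·(4.47,2.17) + 0.807·(3.76,2.51) = (3.8970,2.4444)
  v2: (1-0.807)·(-1.59,3.16) + 0.807·(-0.68,4.32) = (-0.8556,4.0961)
  v3: (1-0.807)·(-2.6,-3.09) + 0.807·(-1.13,-1.3) = (-1.4137,-1.6455)
Perimeter = Σ |v_{i+1} − v_i|:
  edge 1→2: √(-4.7527² + 1.6517²) = 5.0315 (running 5.0315)
  edge 2→3: √(-0.5581² + -5.7416²) = 5.7686 (running 10.8002)
  edge 3→1: √(5.3107² + 4.0899²) = 6.7030 (running 17.5032)
Perimeter = 17.5032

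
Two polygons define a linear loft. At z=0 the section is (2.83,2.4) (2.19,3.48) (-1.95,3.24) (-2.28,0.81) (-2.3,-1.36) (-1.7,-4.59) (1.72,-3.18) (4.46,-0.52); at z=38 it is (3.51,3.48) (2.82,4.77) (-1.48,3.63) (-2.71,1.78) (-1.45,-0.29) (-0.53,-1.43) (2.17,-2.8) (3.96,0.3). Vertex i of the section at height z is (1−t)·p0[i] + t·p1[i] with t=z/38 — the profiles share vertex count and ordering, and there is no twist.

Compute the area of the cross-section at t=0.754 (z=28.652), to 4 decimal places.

Area at t=0.754: 34.2583

Cross-section at t=0.754: each vertex is (1-t)·p0[i] + t·p1[i].
  v1: (1-0.754)·(2.83,2.4) + 0.754·(3.51,3.48) = (3.3427,3.2143)
  v2: (1-0.754)·(2.19,3.48) + 0.754·(2.82,4.77) = (2.6650,4.4527)
  v3: (1-0.754)·(-1.95,3.24) + 0.754·(-1.48,3.63) = (-1.5956,3.5341)
  v4: (1-0.754)·(-2.28,0.81) + 0.754·(-2.71,1.78) = (-2.6042,1.5414)
  v5: (1-0.754)·(-2.3,-1.36) + 0.754·(-1.45,-0.29) = (-1.6591,-0.5532)
  v6: (1-0.754)·(-1.7,-4.59) + 0.754·(-0.53,-1.43) = (-0.8178,-2.2074)
  v7: (1-0.754)·(1.72,-3.18) + 0.754·(2.17,-2.8) = (2.0593,-2.8935)
  v8: (1-0.754)·(4.46,-0.52) + 0.754·(3.96,0.3) = (4.0830,0.0983)
Shoelace sum Σ(x_i·y_{i+1} − x_{i+1}·y_i):
  i=1: 3.3427·4.4527 − 2.6650·3.2143 = +6.3178 (running +6.3178)
  i=2: 2.6650·3.5341 − -1.5956·4.4527 = +16.5231 (running +22.8409)
  i=3: -1.5956·1.5414 − -2.6042·3.5341 = +6.7440 (running +29.5849)
  i=4: -2.6042·-0.5532 − -1.6591·1.5414 = +3.9980 (running +33.5829)
  i=5: -1.6591·-2.2074 − -0.8178·-0.5532 = +3.2098 (running +36.7927)
  i=6: -0.8178·-2.8935 − 2.0593·-2.2074 = +6.9120 (running +43.7046)
  i=7: 2.0593·0.0983 − 4.0830·-2.8935 = +12.0165 (running +55.7211)
  i=8: 4.0830·3.2143 − 3.3427·0.0983 = +12.7955 (running +68.5167)
Area = |Σ|/2 = |68.5167|/2 = 34.2583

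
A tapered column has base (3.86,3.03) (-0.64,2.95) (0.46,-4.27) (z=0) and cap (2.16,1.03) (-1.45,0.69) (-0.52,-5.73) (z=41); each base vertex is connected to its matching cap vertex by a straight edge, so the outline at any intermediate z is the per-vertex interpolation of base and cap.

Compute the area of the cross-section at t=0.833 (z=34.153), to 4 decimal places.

Area at t=0.833: 12.4584

Cross-section at t=0.833: each vertex is (1-t)·p0[i] + t·p1[i].
  v1: (1-0.833)·(3.86,3.03) + 0.833·(2.16,1.03) = (2.4439,1.3640)
  v2: (1-0.833)·(-0.64,2.95) + 0.833·(-1.45,0.69) = (-1.3147,1.0674)
  v3: (1-0.833)·(0.46,-4.27) + 0.833·(-0.52,-5.73) = (-0.3563,-5.4862)
Shoelace sum Σ(x_i·y_{i+1} − x_{i+1}·y_i):
  i=1: 2.4439·1.0674 − -1.3147·1.3640 = +4.4020 (running +4.4020)
  i=2: -1.3147·-5.4862 − -0.3563·1.0674 = +7.5932 (running +11.9952)
  i=3: -0.3563·1.3640 − 2.4439·-5.4862 = +12.9216 (running +24.9168)
Area = |Σ|/2 = |24.9168|/2 = 12.4584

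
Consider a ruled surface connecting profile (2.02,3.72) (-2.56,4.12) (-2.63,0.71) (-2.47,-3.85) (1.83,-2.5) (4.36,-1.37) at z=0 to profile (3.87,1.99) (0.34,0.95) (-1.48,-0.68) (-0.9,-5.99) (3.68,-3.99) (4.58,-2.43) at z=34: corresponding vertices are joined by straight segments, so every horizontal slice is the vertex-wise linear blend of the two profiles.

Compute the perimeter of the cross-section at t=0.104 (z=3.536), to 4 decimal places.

Cross-section at t=0.104: each vertex is (1-t)·p0[i] + t·p1[i].
  v1: (1-0.104)·(2.02,3.72) + 0.104·(3.87,1.99) = (2.2124,3.5401)
  v2: (1-0.104)·(-2.56,4.12) + 0.104·(0.34,0.95) = (-2.2584,3.7903)
  v3: (1-0.104)·(-2.63,0.71) + 0.104·(-1.48,-0.68) = (-2.5104,0.5654)
  v4: (1-0.104)·(-2.47,-3.85) + 0.104·(-0.9,-5.99) = (-2.3067,-4.0726)
  v5: (1-0.104)·(1.83,-2.5) + 0.104·(3.68,-3.99) = (2.0224,-2.6550)
  v6: (1-0.104)·(4.36,-1.37) + 0.104·(4.58,-2.43) = (4.3829,-1.4802)
Perimeter = Σ |v_{i+1} − v_i|:
  edge 1→2: √(-4.4708² + 0.2502²) = 4.4778 (running 4.4778)
  edge 2→3: √(-0.2520² + -3.2249²) = 3.2347 (running 7.7125)
  edge 3→4: √(0.2037² + -4.6380²) = 4.6425 (running 12.3550)
  edge 4→5: √(4.3291² + 1.4176²) = 4.5553 (running 16.9103)
  edge 5→6: √(2.3605² + 1.1747²) = 2.6366 (running 19.5469)
  edge 6→1: √(-2.1705² + 5.0203²) = 5.4694 (running 25.0163)
Perimeter = 25.0163

Perimeter at t=0.104: 25.0163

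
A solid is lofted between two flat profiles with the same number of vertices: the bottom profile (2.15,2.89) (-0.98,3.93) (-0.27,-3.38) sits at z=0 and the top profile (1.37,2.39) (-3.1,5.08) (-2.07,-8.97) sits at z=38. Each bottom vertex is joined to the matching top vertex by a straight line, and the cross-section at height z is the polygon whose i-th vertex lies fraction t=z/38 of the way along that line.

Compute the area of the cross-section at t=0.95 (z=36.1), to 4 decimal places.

Area at t=0.95: 28.8672

Cross-section at t=0.95: each vertex is (1-t)·p0[i] + t·p1[i].
  v1: (1-0.95)·(2.15,2.89) + 0.95·(1.37,2.39) = (1.4090,2.4150)
  v2: (1-0.95)·(-0.98,3.93) + 0.95·(-3.1,5.08) = (-2.9940,5.0225)
  v3: (1-0.95)·(-0.27,-3.38) + 0.95·(-2.07,-8.97) = (-1.9800,-8.6905)
Shoelace sum Σ(x_i·y_{i+1} − x_{i+1}·y_i):
  i=1: 1.4090·5.0225 − -2.9940·2.4150 = +14.3072 (running +14.3072)
  i=2: -2.9940·-8.6905 − -1.9800·5.0225 = +35.9639 (running +50.2711)
  i=3: -1.9800·2.4150 − 1.4090·-8.6905 = +7.4632 (running +57.7343)
Area = |Σ|/2 = |57.7343|/2 = 28.8672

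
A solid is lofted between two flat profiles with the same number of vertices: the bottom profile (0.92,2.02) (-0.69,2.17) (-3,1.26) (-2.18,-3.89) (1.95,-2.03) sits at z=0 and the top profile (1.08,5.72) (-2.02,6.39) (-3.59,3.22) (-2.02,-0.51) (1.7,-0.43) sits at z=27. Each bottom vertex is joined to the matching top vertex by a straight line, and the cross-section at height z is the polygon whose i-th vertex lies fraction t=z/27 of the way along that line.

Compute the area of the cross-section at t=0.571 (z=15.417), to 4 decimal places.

Cross-section at t=0.571: each vertex is (1-t)·p0[i] + t·p1[i].
  v1: (1-0.571)·(0.92,2.02) + 0.571·(1.08,5.72) = (1.0114,4.1327)
  v2: (1-0.571)·(-0.69,2.17) + 0.571·(-2.02,6.39) = (-1.4494,4.5796)
  v3: (1-0.571)·(-3,1.26) + 0.571·(-3.59,3.22) = (-3.3369,2.3792)
  v4: (1-0.571)·(-2.18,-3.89) + 0.571·(-2.02,-0.51) = (-2.0886,-1.9600)
  v5: (1-0.571)·(1.95,-2.03) + 0.571·(1.7,-0.43) = (1.8073,-1.1164)
Shoelace sum Σ(x_i·y_{i+1} − x_{i+1}·y_i):
  i=1: 1.0114·4.5796 − -1.4494·4.1327 = +10.6217 (running +10.6217)
  i=2: -1.4494·2.3792 − -3.3369·4.5796 = +11.8333 (running +22.4550)
  i=3: -3.3369·-1.9600 − -2.0886·2.3792 = +11.5096 (running +33.9645)
  i=4: -2.0886·-1.1164 − 1.8073·-1.9600 = +5.8740 (running +39.8385)
  i=5: 1.8073·4.1327 − 1.0114·-1.1164 = +8.5979 (running +48.4365)
Area = |Σ|/2 = |48.4365|/2 = 24.2182

Area at t=0.571: 24.2182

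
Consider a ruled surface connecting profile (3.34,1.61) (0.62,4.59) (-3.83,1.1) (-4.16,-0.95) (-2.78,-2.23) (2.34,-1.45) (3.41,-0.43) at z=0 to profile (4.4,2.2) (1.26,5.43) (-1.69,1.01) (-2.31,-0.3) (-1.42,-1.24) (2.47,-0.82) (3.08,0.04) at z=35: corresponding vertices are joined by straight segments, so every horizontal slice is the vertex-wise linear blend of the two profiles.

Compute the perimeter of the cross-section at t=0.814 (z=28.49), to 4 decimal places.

Perimeter at t=0.814: 20.3733

Cross-section at t=0.814: each vertex is (1-t)·p0[i] + t·p1[i].
  v1: (1-0.814)·(3.34,1.61) + 0.814·(4.4,2.2) = (4.2028,2.0903)
  v2: (1-0.814)·(0.62,4.59) + 0.814·(1.26,5.43) = (1.1410,5.2738)
  v3: (1-0.814)·(-3.83,1.1) + 0.814·(-1.69,1.01) = (-2.0880,1.0267)
  v4: (1-0.814)·(-4.16,-0.95) + 0.814·(-2.31,-0.3) = (-2.6541,-0.4209)
  v5: (1-0.814)·(-2.78,-2.23) + 0.814·(-1.42,-1.24) = (-1.6730,-1.4241)
  v6: (1-0.814)·(2.34,-1.45) + 0.814·(2.47,-0.82) = (2.4458,-0.9372)
  v7: (1-0.814)·(3.41,-0.43) + 0.814·(3.08,0.04) = (3.1414,-0.0474)
Perimeter = Σ |v_{i+1} − v_i|:
  edge 1→2: √(-3.0619² + 3.1835²) = 4.4170 (running 4.4170)
  edge 2→3: √(-3.2290² + -4.2470²) = 5.3351 (running 9.7521)
  edge 3→4: √(-0.5661² + -1.4476²) = 1.5544 (running 11.3065)
  edge 4→5: √(0.9811² + -1.0032²) = 1.4033 (running 12.7098)
  edge 5→6: √(4.1188² + 0.4870²) = 4.1475 (running 16.8572)
  edge 6→7: √(0.6956² + 0.8898²) = 1.1294 (running 17.9866)
  edge 7→1: √(1.0615² + 2.1377²) = 2.3867 (running 20.3733)
Perimeter = 20.3733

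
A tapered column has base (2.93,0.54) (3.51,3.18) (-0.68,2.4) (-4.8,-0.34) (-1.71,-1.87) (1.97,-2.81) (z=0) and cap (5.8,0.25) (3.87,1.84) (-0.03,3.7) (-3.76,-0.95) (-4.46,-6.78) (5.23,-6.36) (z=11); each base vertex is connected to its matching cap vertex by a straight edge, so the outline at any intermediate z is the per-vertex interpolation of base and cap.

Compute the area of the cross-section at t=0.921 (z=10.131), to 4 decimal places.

Area at t=0.921: 75.6103

Cross-section at t=0.921: each vertex is (1-t)·p0[i] + t·p1[i].
  v1: (1-0.921)·(2.93,0.54) + 0.921·(5.8,0.25) = (5.5733,0.2729)
  v2: (1-0.921)·(3.51,3.18) + 0.921·(3.87,1.84) = (3.8416,1.9459)
  v3: (1-0.921)·(-0.68,2.4) + 0.921·(-0.03,3.7) = (-0.0813,3.5973)
  v4: (1-0.921)·(-4.8,-0.34) + 0.921·(-3.76,-0.95) = (-3.8422,-0.9018)
  v5: (1-0.921)·(-1.71,-1.87) + 0.921·(-4.46,-6.78) = (-4.2428,-6.3921)
  v6: (1-0.921)·(1.97,-2.81) + 0.921·(5.23,-6.36) = (4.9725,-6.0796)
Shoelace sum Σ(x_i·y_{i+1} − x_{i+1}·y_i):
  i=1: 5.5733·1.9459 − 3.8416·0.2729 = +9.7964 (running +9.7964)
  i=2: 3.8416·3.5973 − -0.0813·1.9459 = +13.9775 (running +23.7739)
  i=3: -0.0813·-0.9018 − -3.8422·3.5973 = +13.8948 (running +37.6687)
  i=4: -3.8422·-6.3921 − -4.2428·-0.9018 = +20.7334 (running +58.4021)
  i=5: -4.2428·-6.0796 − 4.9725·-6.3921 = +57.5785 (running +115.9806)
  i=6: 4.9725·0.2729 − 5.5733·-6.0796 = +35.2400 (running +151.2206)
Area = |Σ|/2 = |151.2206|/2 = 75.6103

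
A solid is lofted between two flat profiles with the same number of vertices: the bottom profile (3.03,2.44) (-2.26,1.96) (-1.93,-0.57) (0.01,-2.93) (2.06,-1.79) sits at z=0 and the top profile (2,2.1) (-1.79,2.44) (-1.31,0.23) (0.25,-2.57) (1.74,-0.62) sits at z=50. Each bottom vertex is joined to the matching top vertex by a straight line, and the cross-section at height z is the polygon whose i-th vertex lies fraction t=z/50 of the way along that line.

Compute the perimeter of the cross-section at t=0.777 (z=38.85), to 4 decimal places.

Perimeter at t=0.777: 15.0960

Cross-section at t=0.777: each vertex is (1-t)·p0[i] + t·p1[i].
  v1: (1-0.777)·(3.03,2.44) + 0.777·(2,2.1) = (2.2297,2.1758)
  v2: (1-0.777)·(-2.26,1.96) + 0.777·(-1.79,2.44) = (-1.8948,2.3330)
  v3: (1-0.777)·(-1.93,-0.57) + 0.777·(-1.31,0.23) = (-1.4483,0.0516)
  v4: (1-0.777)·(0.01,-2.93) + 0.777·(0.25,-2.57) = (0.1965,-2.6503)
  v5: (1-0.777)·(2.06,-1.79) + 0.777·(1.74,-0.62) = (1.8114,-0.8809)
Perimeter = Σ |v_{i+1} − v_i|:
  edge 1→2: √(-4.1245² + 0.1571²) = 4.1275 (running 4.1275)
  edge 2→3: √(0.4466² + -2.2814²) = 2.3247 (running 6.4521)
  edge 3→4: √(1.6447² + -2.7019²) = 3.1631 (running 9.6153)
  edge 4→5: √(1.6149² + 1.7694²) = 2.3955 (running 12.0108)
  edge 5→1: √(0.4183² + 3.0567²) = 3.0852 (running 15.0960)
Perimeter = 15.0960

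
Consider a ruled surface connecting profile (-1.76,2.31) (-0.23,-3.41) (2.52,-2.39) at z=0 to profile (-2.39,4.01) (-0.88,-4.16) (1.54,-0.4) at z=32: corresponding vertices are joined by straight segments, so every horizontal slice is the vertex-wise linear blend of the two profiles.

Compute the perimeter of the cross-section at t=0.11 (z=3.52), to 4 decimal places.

Cross-section at t=0.11: each vertex is (1-t)·p0[i] + t·p1[i].
  v1: (1-0.11)·(-1.76,2.31) + 0.11·(-2.39,4.01) = (-1.8293,2.4970)
  v2: (1-0.11)·(-0.23,-3.41) + 0.11·(-0.88,-4.16) = (-0.3015,-3.4925)
  v3: (1-0.11)·(2.52,-2.39) + 0.11·(1.54,-0.4) = (2.4122,-2.1711)
Perimeter = Σ |v_{i+1} − v_i|:
  edge 1→2: √(1.5278² + -5.9895²) = 6.1813 (running 6.1813)
  edge 2→3: √(2.7137² + 1.3214²) = 3.0183 (running 9.1996)
  edge 3→1: √(-4.2415² + 4.6681²) = 6.3073 (running 15.5069)
Perimeter = 15.5069

Perimeter at t=0.11: 15.5069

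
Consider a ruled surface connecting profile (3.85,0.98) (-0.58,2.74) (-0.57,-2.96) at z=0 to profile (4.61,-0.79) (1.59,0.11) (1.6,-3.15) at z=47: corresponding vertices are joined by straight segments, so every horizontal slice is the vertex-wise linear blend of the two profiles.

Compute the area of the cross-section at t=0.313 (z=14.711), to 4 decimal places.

Cross-section at t=0.313: each vertex is (1-t)·p0[i] + t·p1[i].
  v1: (1-0.313)·(3.85,0.98) + 0.313·(4.61,-0.79) = (4.0879,0.4260)
  v2: (1-0.313)·(-0.58,2.74) + 0.313·(1.59,0.11) = (0.0992,1.9168)
  v3: (1-0.313)·(-0.57,-2.96) + 0.313·(1.6,-3.15) = (0.1092,-3.0195)
Shoelace sum Σ(x_i·y_{i+1} − x_{i+1}·y_i):
  i=1: 4.0879·1.9168 − 0.0992·0.4260 = +7.7934 (running +7.7934)
  i=2: 0.0992·-3.0195 − 0.1092·1.9168 = -0.5089 (running +7.2845)
  i=3: 0.1092·0.4260 − 4.0879·-3.0195 = +12.3898 (running +19.6743)
Area = |Σ|/2 = |19.6743|/2 = 9.8371

Area at t=0.313: 9.8371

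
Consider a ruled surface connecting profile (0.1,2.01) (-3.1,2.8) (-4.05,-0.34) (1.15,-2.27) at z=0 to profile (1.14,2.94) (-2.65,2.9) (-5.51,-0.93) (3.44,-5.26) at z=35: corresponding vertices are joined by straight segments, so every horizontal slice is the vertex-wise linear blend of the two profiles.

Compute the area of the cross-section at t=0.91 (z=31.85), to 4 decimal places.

Area at t=0.91: 36.3791

Cross-section at t=0.91: each vertex is (1-t)·p0[i] + t·p1[i].
  v1: (1-0.91)·(0.1,2.01) + 0.91·(1.14,2.94) = (1.0464,2.8563)
  v2: (1-0.91)·(-3.1,2.8) + 0.91·(-2.65,2.9) = (-2.6905,2.8910)
  v3: (1-0.91)·(-4.05,-0.34) + 0.91·(-5.51,-0.93) = (-5.3786,-0.8769)
  v4: (1-0.91)·(1.15,-2.27) + 0.91·(3.44,-5.26) = (3.2339,-4.9909)
Shoelace sum Σ(x_i·y_{i+1} − x_{i+1}·y_i):
  i=1: 1.0464·2.8910 − -2.6905·2.8563 = +10.7100 (running +10.7100)
  i=2: -2.6905·-0.8769 − -5.3786·2.8910 = +17.9088 (running +28.6188)
  i=3: -5.3786·-4.9909 − 3.2339·-0.8769 = +29.6799 (running +58.2987)
  i=4: 3.2339·2.8563 − 1.0464·-4.9909 = +14.4595 (running +72.7582)
Area = |Σ|/2 = |72.7582|/2 = 36.3791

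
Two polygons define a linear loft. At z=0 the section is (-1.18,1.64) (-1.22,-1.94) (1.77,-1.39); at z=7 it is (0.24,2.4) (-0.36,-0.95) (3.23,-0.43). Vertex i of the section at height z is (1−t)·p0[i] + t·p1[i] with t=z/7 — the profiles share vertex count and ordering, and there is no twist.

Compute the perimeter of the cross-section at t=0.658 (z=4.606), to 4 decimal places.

Perimeter at t=0.658: 11.0334

Cross-section at t=0.658: each vertex is (1-t)·p0[i] + t·p1[i].
  v1: (1-0.658)·(-1.18,1.64) + 0.658·(0.24,2.4) = (-0.2456,2.1401)
  v2: (1-0.658)·(-1.22,-1.94) + 0.658·(-0.36,-0.95) = (-0.6541,-1.2886)
  v3: (1-0.658)·(1.77,-1.39) + 0.658·(3.23,-0.43) = (2.7307,-0.7583)
Perimeter = Σ |v_{i+1} − v_i|:
  edge 1→2: √(-0.4085² + -3.4287²) = 3.4529 (running 3.4529)
  edge 2→3: √(3.3848² + 0.5303²) = 3.4261 (running 6.8790)
  edge 3→1: √(-2.9763² + 2.8984²) = 4.1544 (running 11.0334)
Perimeter = 11.0334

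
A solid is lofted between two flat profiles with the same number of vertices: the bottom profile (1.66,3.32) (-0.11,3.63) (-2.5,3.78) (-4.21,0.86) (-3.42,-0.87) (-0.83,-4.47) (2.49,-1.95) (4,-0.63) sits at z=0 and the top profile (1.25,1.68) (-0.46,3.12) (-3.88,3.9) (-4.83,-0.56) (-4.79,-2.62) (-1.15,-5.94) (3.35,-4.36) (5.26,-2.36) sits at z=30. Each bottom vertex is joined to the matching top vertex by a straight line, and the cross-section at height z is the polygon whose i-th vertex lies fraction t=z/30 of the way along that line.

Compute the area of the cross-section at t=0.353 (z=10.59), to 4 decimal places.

Area at t=0.353: 48.4115

Cross-section at t=0.353: each vertex is (1-t)·p0[i] + t·p1[i].
  v1: (1-0.353)·(1.66,3.32) + 0.353·(1.25,1.68) = (1.5153,2.7411)
  v2: (1-0.353)·(-0.11,3.63) + 0.353·(-0.46,3.12) = (-0.2335,3.4500)
  v3: (1-0.353)·(-2.5,3.78) + 0.353·(-3.88,3.9) = (-2.9871,3.8224)
  v4: (1-0.353)·(-4.21,0.86) + 0.353·(-4.83,-0.56) = (-4.4289,0.3587)
  v5: (1-0.353)·(-3.42,-0.87) + 0.353·(-4.79,-2.62) = (-3.9036,-1.4878)
  v6: (1-0.353)·(-0.83,-4.47) + 0.353·(-1.15,-5.94) = (-0.9430,-4.9889)
  v7: (1-0.353)·(2.49,-1.95) + 0.353·(3.35,-4.36) = (2.7936,-2.8007)
  v8: (1-0.353)·(4,-0.63) + 0.353·(5.26,-2.36) = (4.4448,-1.2407)
Shoelace sum Σ(x_i·y_{i+1} − x_{i+1}·y_i):
  i=1: 1.5153·3.4500 − -0.2335·2.7411 = +5.8678 (running +5.8678)
  i=2: -0.2335·3.8224 − -2.9871·3.4500 = +9.4128 (running +15.2806)
  i=3: -2.9871·0.3587 − -4.4289·3.8224 = +15.8571 (running +31.1377)
  i=4: -4.4289·-1.4878 − -3.9036·0.3587 = +7.9894 (running +39.1272)
  i=5: -3.9036·-4.9889 − -0.9430·-1.4878 = +18.0719 (running +57.1990)
  i=6: -0.9430·-2.8007 − 2.7936·-4.9889 = +16.5779 (running +73.7769)
  i=7: 2.7936·-1.2407 − 4.4448·-2.8007 = +8.9827 (running +82.7596)
  i=8: 4.4448·2.7411 − 1.5153·-1.2407 = +14.0635 (running +96.8231)
Area = |Σ|/2 = |96.8231|/2 = 48.4115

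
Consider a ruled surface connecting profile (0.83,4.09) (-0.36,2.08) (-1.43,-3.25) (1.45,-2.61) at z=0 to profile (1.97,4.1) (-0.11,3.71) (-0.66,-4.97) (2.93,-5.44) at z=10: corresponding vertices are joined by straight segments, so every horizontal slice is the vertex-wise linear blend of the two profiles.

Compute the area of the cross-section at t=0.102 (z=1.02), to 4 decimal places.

Area at t=0.102: 13.1847

Cross-section at t=0.102: each vertex is (1-t)·p0[i] + t·p1[i].
  v1: (1-0.102)·(0.83,4.09) + 0.102·(1.97,4.1) = (0.9463,4.0910)
  v2: (1-0.102)·(-0.36,2.08) + 0.102·(-0.11,3.71) = (-0.3345,2.2463)
  v3: (1-0.102)·(-1.43,-3.25) + 0.102·(-0.66,-4.97) = (-1.3515,-3.4254)
  v4: (1-0.102)·(1.45,-2.61) + 0.102·(2.93,-5.44) = (1.6010,-2.8987)
Shoelace sum Σ(x_i·y_{i+1} − x_{i+1}·y_i):
  i=1: 0.9463·2.2463 − -0.3345·4.0910 = +3.4940 (running +3.4940)
  i=2: -0.3345·-3.4254 − -1.3515·2.2463 = +4.1815 (running +7.6756)
  i=3: -1.3515·-2.8987 − 1.6010·-3.4254 = +9.4014 (running +17.0770)
  i=4: 1.6010·4.0910 − 0.9463·-2.8987 = +9.2925 (running +26.3695)
Area = |Σ|/2 = |26.3695|/2 = 13.1847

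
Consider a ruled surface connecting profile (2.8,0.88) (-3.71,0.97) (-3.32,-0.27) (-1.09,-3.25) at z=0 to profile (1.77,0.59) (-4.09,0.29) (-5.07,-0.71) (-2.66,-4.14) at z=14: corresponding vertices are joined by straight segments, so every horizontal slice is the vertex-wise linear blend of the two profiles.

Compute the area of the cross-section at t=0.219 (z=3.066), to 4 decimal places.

Cross-section at t=0.219: each vertex is (1-t)·p0[i] + t·p1[i].
  v1: (1-0.219)·(2.8,0.88) + 0.219·(1.77,0.59) = (2.5744,0.8165)
  v2: (1-0.219)·(-3.71,0.97) + 0.219·(-4.09,0.29) = (-3.7932,0.8211)
  v3: (1-0.219)·(-3.32,-0.27) + 0.219·(-5.07,-0.71) = (-3.7032,-0.3664)
  v4: (1-0.219)·(-1.09,-3.25) + 0.219·(-2.66,-4.14) = (-1.4338,-3.4449)
Shoelace sum Σ(x_i·y_{i+1} − x_{i+1}·y_i):
  i=1: 2.5744·0.8211 − -3.7932·0.8165 = +5.2109 (running +5.2109)
  i=2: -3.7932·-0.3664 − -3.7032·0.8211 = +4.4303 (running +9.6413)
  i=3: -3.7032·-3.4449 − -1.4338·-0.3664 = +12.2321 (running +21.8734)
  i=4: -1.4338·0.8165 − 2.5744·-3.4449 = +7.6980 (running +29.5713)
Area = |Σ|/2 = |29.5713|/2 = 14.7857

Area at t=0.219: 14.7857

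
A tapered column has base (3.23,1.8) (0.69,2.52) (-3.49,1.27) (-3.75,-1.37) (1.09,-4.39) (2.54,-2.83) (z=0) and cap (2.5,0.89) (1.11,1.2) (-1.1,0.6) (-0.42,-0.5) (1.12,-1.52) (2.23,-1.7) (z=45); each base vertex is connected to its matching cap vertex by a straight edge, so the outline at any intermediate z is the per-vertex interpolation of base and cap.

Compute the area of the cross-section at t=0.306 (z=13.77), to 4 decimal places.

Cross-section at t=0.306: each vertex is (1-t)·p0[i] + t·p1[i].
  v1: (1-0.306)·(3.23,1.8) + 0.306·(2.5,0.89) = (3.0066,1.5215)
  v2: (1-0.306)·(0.69,2.52) + 0.306·(1.11,1.2) = (0.8185,2.1161)
  v3: (1-0.306)·(-3.49,1.27) + 0.306·(-1.1,0.6) = (-2.7587,1.0650)
  v4: (1-0.306)·(-3.75,-1.37) + 0.306·(-0.42,-0.5) = (-2.7310,-1.1038)
  v5: (1-0.306)·(1.09,-4.39) + 0.306·(1.12,-1.52) = (1.0992,-3.5118)
  v6: (1-0.306)·(2.54,-2.83) + 0.306·(2.23,-1.7) = (2.4451,-2.4842)
Shoelace sum Σ(x_i·y_{i+1} − x_{i+1}·y_i):
  i=1: 3.0066·2.1161 − 0.8185·1.5215 = +5.1168 (running +5.1168)
  i=2: 0.8185·1.0650 − -2.7587·2.1161 = +6.7093 (running +11.8261)
  i=3: -2.7587·-1.1038 − -2.7310·1.0650 = +5.9534 (running +17.7795)
  i=4: -2.7310·-3.5118 − 1.0992·-1.1038 = +10.8040 (running +28.5835)
  i=5: 1.0992·-2.4842 − 2.4451·-3.5118 = +5.8562 (running +34.4397)
  i=6: 2.4451·1.5215 − 3.0066·-2.4842 = +11.1895 (running +45.6292)
Area = |Σ|/2 = |45.6292|/2 = 22.8146

Area at t=0.306: 22.8146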